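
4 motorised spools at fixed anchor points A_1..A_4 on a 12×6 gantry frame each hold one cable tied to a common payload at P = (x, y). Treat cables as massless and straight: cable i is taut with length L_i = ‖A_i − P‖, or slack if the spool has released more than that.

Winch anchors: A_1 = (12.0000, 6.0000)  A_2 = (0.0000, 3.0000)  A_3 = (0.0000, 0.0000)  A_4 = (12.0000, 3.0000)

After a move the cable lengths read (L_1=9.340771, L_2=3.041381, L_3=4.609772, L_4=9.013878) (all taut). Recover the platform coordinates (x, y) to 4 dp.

(3.0000, 3.5000)

expand ‖A_i−P‖²=L_i² and subtract eq 1 (k_i ≔ ‖A_i‖²−L_i²)
k_1 = 144.0000+36.0000−87.2500 = 92.7500
eq1−eq2 → [24.0000  6.0000]·P = 93.0000
eq1−eq3 → [24.0000  12.0000]·P = 114.0000
eq1−eq4 → [0.0000  6.0000]·P = 21.0000
2×2 solve → P = (3.0000, 3.5000)
check cable 4: ‖A_4−P‖² = 81.2500 ≈ L_4² = 81.2500 ✓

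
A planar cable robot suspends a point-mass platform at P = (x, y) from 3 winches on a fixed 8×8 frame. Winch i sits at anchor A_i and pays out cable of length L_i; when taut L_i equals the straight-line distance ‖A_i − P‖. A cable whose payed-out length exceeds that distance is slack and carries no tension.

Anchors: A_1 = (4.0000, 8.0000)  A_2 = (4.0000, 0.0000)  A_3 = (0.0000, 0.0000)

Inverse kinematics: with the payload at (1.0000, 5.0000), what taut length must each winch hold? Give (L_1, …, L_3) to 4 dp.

L_1 = √((4.0000−1.0000)² + (8.0000−5.0000)²) = 4.2426
L_2 = √((4.0000−1.0000)² + (0.0000−5.0000)²) = 5.8310
L_3 = √((0.0000−1.0000)² + (0.0000−5.0000)²) = 5.0990

(4.2426, 5.8310, 5.0990)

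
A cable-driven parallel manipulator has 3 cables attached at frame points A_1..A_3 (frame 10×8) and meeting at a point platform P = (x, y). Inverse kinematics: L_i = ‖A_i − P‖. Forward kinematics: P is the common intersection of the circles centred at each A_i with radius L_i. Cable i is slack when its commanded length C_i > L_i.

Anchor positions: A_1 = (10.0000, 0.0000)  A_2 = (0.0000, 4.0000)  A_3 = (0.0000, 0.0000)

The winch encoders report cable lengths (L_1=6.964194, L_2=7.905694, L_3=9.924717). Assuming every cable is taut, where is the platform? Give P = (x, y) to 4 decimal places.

expand ‖A_i−P‖²=L_i² and subtract eq 1 (q_i ≔ ‖A_i‖²−L_i²)
q_1 = 100.0000+0.0000−48.5000 = 51.5000
eq1−eq2 → [20.0000  -8.0000]·P = 98.0000
eq1−eq3 → [20.0000  0.0000]·P = 150.0000
2×2 solve → P = (7.5000, 6.5000)

(7.5000, 6.5000)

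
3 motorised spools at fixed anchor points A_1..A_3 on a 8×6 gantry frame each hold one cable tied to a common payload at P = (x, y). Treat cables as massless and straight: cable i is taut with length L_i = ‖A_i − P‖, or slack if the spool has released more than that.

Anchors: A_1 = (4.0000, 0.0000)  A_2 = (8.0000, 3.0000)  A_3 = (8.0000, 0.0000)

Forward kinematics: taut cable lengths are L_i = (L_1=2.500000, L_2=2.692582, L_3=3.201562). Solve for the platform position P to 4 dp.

circle eqns → linear via eq_j − eq_1; set q_j = A_j·A_j − L_j²
q_1 = 16.0000+0.0000−6.2500 = 9.7500
-8.0000·x − 6.0000·y = q_1−q_2 = -56.0000
-8.0000·x + 0.0000·y = q_1−q_3 = -44.0000
solve first two rows → x=5.5000, y=2.0000

(5.5000, 2.0000)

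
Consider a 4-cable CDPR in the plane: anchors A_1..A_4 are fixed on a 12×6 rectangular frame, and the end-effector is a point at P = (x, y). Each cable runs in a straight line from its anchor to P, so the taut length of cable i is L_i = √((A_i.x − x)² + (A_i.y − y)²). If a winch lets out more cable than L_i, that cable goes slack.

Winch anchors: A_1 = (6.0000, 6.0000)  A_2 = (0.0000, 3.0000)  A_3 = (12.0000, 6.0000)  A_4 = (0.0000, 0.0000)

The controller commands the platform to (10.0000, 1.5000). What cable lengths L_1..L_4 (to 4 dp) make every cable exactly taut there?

(6.0208, 10.1119, 4.9244, 10.1119)

cable 1: Δx=-4.0000, Δy=4.5000; L_1 = √(Δx²+Δy²) = 6.0208
cable 2: Δx=-10.0000, Δy=1.5000; L_2 = √(Δx²+Δy²) = 10.1119
cable 3: Δx=2.0000, Δy=4.5000; L_3 = √(Δx²+Δy²) = 4.9244
cable 4: Δx=-10.0000, Δy=-1.5000; L_4 = √(Δx²+Δy²) = 10.1119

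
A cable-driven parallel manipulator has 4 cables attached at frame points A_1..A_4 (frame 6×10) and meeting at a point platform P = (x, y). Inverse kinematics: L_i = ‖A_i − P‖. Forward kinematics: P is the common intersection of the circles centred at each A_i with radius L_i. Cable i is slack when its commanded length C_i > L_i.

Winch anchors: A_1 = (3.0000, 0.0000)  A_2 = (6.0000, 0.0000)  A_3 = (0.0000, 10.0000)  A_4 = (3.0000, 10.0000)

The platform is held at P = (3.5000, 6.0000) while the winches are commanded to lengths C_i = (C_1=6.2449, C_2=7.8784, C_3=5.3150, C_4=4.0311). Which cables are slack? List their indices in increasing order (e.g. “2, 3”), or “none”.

cable 1: L_1 = ‖A_1−P‖ = 6.0208;  C_1 = 6.2449 → slack
cable 2: L_2 = ‖A_2−P‖ = 6.5000;  C_2 = 7.8784 → slack
cable 3: L_3 = ‖A_3−P‖ = 5.3151;  C_3 = 5.3150 → taut
cable 4: L_4 = ‖A_4−P‖ = 4.0311;  C_4 = 4.0311 → taut

1, 2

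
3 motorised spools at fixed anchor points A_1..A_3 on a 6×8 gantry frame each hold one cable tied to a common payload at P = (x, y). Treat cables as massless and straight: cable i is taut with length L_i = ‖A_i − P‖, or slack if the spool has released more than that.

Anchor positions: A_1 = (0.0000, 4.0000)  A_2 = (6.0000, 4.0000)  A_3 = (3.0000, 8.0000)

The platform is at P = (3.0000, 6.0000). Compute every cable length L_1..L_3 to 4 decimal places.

cable 1: Δx=-3.0000, Δy=-2.0000; L_1 = √(Δx²+Δy²) = 3.6056
cable 2: Δx=3.0000, Δy=-2.0000; L_2 = √(Δx²+Δy²) = 3.6056
cable 3: Δx=0.0000, Δy=2.0000; L_3 = √(Δx²+Δy²) = 2.0000

(3.6056, 3.6056, 2.0000)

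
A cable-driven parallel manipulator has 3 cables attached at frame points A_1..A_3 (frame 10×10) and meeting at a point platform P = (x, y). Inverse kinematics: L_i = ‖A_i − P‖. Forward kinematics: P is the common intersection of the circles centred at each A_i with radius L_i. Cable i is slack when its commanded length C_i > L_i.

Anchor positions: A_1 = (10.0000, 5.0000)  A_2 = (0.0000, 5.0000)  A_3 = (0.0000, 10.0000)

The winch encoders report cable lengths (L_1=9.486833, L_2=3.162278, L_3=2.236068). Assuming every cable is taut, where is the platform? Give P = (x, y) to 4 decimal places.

(1.0000, 8.0000)

circle eqns → linear via eq_j − eq_1; set q_j = A_j·A_j − L_j²
q_1 = 100.0000+25.0000−90.0000 = 35.0000
20.0000·x + 0.0000·y = q_1−q_2 = 20.0000
20.0000·x − 10.0000·y = q_1−q_3 = -60.0000
solve first two rows → x=1.0000, y=8.0000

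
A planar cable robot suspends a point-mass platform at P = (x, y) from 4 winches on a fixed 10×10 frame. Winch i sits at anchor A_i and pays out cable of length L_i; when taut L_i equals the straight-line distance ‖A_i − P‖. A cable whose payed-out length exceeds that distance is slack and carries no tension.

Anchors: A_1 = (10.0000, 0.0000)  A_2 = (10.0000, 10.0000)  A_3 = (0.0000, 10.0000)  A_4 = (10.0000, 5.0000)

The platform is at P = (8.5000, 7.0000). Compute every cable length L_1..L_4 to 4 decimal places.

(7.1589, 3.3541, 9.0139, 2.5000)

L_1 = √((10.0000−8.5000)² + (0.0000−7.0000)²) = 7.1589
L_2 = √((10.0000−8.5000)² + (10.0000−7.0000)²) = 3.3541
L_3 = √((0.0000−8.5000)² + (10.0000−7.0000)²) = 9.0139
L_4 = √((10.0000−8.5000)² + (5.0000−7.0000)²) = 2.5000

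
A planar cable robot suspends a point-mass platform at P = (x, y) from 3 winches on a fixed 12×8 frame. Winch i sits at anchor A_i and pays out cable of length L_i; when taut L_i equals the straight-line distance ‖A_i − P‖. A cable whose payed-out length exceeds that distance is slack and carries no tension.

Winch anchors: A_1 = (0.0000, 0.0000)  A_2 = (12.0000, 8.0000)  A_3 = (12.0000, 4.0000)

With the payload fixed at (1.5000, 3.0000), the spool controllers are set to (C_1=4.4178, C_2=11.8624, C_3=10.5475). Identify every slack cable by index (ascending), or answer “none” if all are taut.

1, 2

i=1: geometric 3.3541 vs commanded 4.4178 ⇒ slack
i=2: geometric 11.6297 vs commanded 11.8624 ⇒ slack
i=3: geometric 10.5475 vs commanded 10.5475 ⇒ taut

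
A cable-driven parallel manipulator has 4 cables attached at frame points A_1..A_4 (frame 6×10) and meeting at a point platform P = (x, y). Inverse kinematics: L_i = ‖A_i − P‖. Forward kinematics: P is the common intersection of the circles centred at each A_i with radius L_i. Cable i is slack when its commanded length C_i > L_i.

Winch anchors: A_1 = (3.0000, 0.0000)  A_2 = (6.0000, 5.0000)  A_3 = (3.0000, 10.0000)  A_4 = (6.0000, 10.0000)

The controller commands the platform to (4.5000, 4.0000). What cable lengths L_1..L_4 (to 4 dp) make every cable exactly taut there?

L_1: Δ = A_1−P = (-1.5000, -4.0000) → ‖Δ‖ = √18.2500 = 4.2720
L_2: Δ = A_2−P = (1.5000, 1.0000) → ‖Δ‖ = √3.2500 = 1.8028
L_3: Δ = A_3−P = (-1.5000, 6.0000) → ‖Δ‖ = √38.2500 = 6.1847
L_4: Δ = A_4−P = (1.5000, 6.0000) → ‖Δ‖ = √38.2500 = 6.1847

(4.2720, 1.8028, 6.1847, 6.1847)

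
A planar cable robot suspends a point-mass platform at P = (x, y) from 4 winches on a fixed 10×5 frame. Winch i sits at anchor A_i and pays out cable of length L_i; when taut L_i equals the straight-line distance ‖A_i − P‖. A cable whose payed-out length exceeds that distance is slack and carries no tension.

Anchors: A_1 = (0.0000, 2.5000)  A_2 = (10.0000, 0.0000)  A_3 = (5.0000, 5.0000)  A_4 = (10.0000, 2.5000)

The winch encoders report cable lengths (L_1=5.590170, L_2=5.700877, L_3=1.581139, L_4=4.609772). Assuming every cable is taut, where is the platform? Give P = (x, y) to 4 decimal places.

(5.5000, 3.5000)

each cable: (A_i−P)·(A_i−P) = L_i²; let k_i = ‖A_i‖²−L_i²
k_1 = 0.0000+6.2500−31.2500 = -25.0000
row 1: -20.0000x + 5.0000y = -92.5000  (k_2=67.5000)
row 2: -10.0000x − 5.0000y = -72.5000  (k_3=47.5000)
row 3: -20.0000x + 0.0000y = -110.0000  (k_4=85.0000)
Cramer on rows 1–2 → x = 5.5000, y = 3.5000
check cable 4: ‖A_4−P‖² = 21.2500 ≈ L_4² = 21.2500 ✓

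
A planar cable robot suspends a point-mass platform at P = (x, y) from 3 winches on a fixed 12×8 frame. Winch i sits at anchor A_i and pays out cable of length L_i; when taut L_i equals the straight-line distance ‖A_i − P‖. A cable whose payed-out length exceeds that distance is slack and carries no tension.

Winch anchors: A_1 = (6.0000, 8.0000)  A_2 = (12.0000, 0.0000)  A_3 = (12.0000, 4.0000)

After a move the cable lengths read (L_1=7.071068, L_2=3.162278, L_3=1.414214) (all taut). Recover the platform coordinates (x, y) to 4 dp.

each cable: (A_i−P)·(A_i−P) = L_i²; let k_i = ‖A_i‖²−L_i²
k_1 = 36.0000+64.0000−50.0000 = 50.0000
row 1: -12.0000x + 16.0000y = -84.0000  (k_2=134.0000)
row 2: -12.0000x + 8.0000y = -108.0000  (k_3=158.0000)
Cramer on rows 1–2 → x = 11.0000, y = 3.0000

(11.0000, 3.0000)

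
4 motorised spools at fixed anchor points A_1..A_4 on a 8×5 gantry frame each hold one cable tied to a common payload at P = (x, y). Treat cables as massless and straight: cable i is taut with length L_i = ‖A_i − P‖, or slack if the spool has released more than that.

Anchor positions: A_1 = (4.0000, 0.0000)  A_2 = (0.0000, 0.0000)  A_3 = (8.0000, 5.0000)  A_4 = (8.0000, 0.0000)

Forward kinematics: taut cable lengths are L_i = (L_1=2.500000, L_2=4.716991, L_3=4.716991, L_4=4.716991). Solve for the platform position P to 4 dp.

(4.0000, 2.5000)

expand ‖A_i−P‖²=L_i² and subtract eq 1 (c_i ≔ ‖A_i‖²−L_i²)
c_1 = 16.0000+0.0000−6.2500 = 9.7500
eq1−eq2 → [8.0000  0.0000]·P = 32.0000
eq1−eq3 → [-8.0000  -10.0000]·P = -57.0000
eq1−eq4 → [-8.0000  0.0000]·P = -32.0000
2×2 solve → P = (4.0000, 2.5000)
check cable 4: ‖A_4−P‖² = 22.2500 ≈ L_4² = 22.2500 ✓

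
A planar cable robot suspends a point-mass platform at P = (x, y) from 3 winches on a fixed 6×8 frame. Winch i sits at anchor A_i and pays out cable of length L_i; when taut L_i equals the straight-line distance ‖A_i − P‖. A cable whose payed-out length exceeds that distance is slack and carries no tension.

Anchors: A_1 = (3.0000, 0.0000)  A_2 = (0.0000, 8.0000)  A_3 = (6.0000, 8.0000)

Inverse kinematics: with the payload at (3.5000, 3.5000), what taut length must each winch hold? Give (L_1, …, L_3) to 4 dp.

(3.5355, 5.7009, 5.1478)

L_1 = √((3.0000−3.5000)² + (0.0000−3.5000)²) = 3.5355
L_2 = √((0.0000−3.5000)² + (8.0000−3.5000)²) = 5.7009
L_3 = √((6.0000−3.5000)² + (8.0000−3.5000)²) = 5.1478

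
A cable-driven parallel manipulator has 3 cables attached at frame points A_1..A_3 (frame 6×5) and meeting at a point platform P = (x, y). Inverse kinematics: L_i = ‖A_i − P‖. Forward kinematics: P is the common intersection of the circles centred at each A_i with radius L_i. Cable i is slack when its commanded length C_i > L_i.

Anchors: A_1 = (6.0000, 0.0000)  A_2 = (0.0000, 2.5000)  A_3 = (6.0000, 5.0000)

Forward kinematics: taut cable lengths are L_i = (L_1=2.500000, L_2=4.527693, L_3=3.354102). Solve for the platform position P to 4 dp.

each cable: (A_i−P)·(A_i−P) = L_i²; let q_i = ‖A_i‖²−L_i²
q_1 = 36.0000+0.0000−6.2500 = 29.7500
row 1: 12.0000x − 5.0000y = 44.0000  (q_2=-14.2500)
row 2: 0.0000x − 10.0000y = -20.0000  (q_3=49.7500)
Cramer on rows 1–2 → x = 4.5000, y = 2.0000

(4.5000, 2.0000)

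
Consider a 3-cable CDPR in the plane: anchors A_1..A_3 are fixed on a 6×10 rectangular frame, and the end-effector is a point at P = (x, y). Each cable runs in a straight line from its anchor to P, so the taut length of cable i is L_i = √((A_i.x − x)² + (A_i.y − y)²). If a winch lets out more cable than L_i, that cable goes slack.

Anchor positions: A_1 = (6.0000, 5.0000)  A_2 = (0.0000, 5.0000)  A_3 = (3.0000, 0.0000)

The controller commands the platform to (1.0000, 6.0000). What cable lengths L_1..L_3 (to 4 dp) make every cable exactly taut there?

(5.0990, 1.4142, 6.3246)

cable 1: Δx=5.0000, Δy=-1.0000; L_1 = √(Δx²+Δy²) = 5.0990
cable 2: Δx=-1.0000, Δy=-1.0000; L_2 = √(Δx²+Δy²) = 1.4142
cable 3: Δx=2.0000, Δy=-6.0000; L_3 = √(Δx²+Δy²) = 6.3246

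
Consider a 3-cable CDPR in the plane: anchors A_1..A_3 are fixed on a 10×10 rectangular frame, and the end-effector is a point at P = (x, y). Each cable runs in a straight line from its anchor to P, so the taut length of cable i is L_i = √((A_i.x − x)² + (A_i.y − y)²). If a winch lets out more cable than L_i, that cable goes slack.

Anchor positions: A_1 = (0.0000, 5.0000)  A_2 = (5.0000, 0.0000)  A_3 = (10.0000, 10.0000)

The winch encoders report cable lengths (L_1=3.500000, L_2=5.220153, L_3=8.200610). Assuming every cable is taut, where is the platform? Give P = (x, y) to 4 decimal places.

expand ‖A_i−P‖²=L_i² and subtract eq 1 (k_i ≔ ‖A_i‖²−L_i²)
k_1 = 0.0000+25.0000−12.2500 = 12.7500
eq1−eq2 → [-10.0000  10.0000]·P = 15.0000
eq1−eq3 → [-20.0000  -10.0000]·P = -120.0000
2×2 solve → P = (3.5000, 5.0000)

(3.5000, 5.0000)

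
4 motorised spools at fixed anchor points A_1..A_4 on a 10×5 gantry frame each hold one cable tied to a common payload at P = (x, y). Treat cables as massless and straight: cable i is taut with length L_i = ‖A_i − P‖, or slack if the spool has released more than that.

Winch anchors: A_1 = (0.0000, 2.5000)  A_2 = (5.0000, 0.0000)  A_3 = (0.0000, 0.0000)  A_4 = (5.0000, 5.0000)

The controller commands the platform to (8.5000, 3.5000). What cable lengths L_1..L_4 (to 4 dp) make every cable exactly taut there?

cable 1: Δx=-8.5000, Δy=-1.0000; L_1 = √(Δx²+Δy²) = 8.5586
cable 2: Δx=-3.5000, Δy=-3.5000; L_2 = √(Δx²+Δy²) = 4.9497
cable 3: Δx=-8.5000, Δy=-3.5000; L_3 = √(Δx²+Δy²) = 9.1924
cable 4: Δx=-3.5000, Δy=1.5000; L_4 = √(Δx²+Δy²) = 3.8079

(8.5586, 4.9497, 9.1924, 3.8079)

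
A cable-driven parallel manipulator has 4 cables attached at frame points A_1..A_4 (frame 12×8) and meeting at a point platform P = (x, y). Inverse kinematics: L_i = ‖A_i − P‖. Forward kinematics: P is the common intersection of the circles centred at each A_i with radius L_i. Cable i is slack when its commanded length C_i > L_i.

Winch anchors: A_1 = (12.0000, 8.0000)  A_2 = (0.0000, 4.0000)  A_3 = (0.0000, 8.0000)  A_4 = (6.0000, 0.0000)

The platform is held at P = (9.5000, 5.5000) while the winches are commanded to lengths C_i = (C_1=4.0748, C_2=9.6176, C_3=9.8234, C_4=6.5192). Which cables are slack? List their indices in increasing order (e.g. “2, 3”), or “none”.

cable 1: L_1 = ‖A_1−P‖ = 3.5355;  C_1 = 4.0748 → slack
cable 2: L_2 = ‖A_2−P‖ = 9.6177;  C_2 = 9.6176 → taut
cable 3: L_3 = ‖A_3−P‖ = 9.8234;  C_3 = 9.8234 → taut
cable 4: L_4 = ‖A_4−P‖ = 6.5192;  C_4 = 6.5192 → taut

1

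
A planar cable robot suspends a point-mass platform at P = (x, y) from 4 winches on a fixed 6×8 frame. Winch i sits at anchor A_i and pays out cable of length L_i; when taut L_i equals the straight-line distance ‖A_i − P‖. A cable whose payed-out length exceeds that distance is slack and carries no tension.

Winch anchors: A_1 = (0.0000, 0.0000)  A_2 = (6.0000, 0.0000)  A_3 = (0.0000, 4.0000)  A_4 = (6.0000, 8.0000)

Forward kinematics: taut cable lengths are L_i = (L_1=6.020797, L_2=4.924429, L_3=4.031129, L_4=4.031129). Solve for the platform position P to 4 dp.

(4.0000, 4.5000)

circle eqns → linear via eq_j − eq_1; set c_j = A_j·A_j − L_j²
c_1 = 0.0000+0.0000−36.2500 = -36.2500
-12.0000·x + 0.0000·y = c_1−c_2 = -48.0000
0.0000·x − 8.0000·y = c_1−c_3 = -36.0000
-12.0000·x − 16.0000·y = c_1−c_4 = -120.0000
solve first two rows → x=4.0000, y=4.5000
check cable 4: ‖A_4−P‖² = 16.2500 ≈ L_4² = 16.2500 ✓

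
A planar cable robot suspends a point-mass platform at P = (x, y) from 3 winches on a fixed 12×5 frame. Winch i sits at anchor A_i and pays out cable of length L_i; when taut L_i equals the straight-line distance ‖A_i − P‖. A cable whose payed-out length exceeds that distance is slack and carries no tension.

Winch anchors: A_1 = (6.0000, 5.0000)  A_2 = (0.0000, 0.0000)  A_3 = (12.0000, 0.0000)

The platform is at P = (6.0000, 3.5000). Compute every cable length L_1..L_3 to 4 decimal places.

(1.5000, 6.9462, 6.9462)

cable 1: Δx=0.0000, Δy=1.5000; L_1 = √(Δx²+Δy²) = 1.5000
cable 2: Δx=-6.0000, Δy=-3.5000; L_2 = √(Δx²+Δy²) = 6.9462
cable 3: Δx=6.0000, Δy=-3.5000; L_3 = √(Δx²+Δy²) = 6.9462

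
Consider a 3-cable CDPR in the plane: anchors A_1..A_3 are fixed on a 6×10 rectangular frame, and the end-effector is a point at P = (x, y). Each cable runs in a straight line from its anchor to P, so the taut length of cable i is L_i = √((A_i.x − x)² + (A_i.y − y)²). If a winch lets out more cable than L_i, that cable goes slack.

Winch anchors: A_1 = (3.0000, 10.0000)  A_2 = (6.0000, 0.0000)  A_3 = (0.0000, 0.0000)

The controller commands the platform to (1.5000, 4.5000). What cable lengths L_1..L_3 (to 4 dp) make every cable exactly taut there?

(5.7009, 6.3640, 4.7434)

cable 1: Δx=1.5000, Δy=5.5000; L_1 = √(Δx²+Δy²) = 5.7009
cable 2: Δx=4.5000, Δy=-4.5000; L_2 = √(Δx²+Δy²) = 6.3640
cable 3: Δx=-1.5000, Δy=-4.5000; L_3 = √(Δx²+Δy²) = 4.7434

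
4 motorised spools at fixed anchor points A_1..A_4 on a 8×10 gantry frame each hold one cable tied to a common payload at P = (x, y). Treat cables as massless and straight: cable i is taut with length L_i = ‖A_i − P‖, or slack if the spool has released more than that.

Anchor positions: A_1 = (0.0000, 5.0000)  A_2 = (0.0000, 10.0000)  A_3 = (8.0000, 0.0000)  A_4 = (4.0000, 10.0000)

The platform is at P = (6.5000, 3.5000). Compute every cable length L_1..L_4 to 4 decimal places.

(6.6708, 9.1924, 3.8079, 6.9642)

L_1 = √((0.0000−6.5000)² + (5.0000−3.5000)²) = 6.6708
L_2 = √((0.0000−6.5000)² + (10.0000−3.5000)²) = 9.1924
L_3 = √((8.0000−6.5000)² + (0.0000−3.5000)²) = 3.8079
L_4 = √((4.0000−6.5000)² + (10.0000−3.5000)²) = 6.9642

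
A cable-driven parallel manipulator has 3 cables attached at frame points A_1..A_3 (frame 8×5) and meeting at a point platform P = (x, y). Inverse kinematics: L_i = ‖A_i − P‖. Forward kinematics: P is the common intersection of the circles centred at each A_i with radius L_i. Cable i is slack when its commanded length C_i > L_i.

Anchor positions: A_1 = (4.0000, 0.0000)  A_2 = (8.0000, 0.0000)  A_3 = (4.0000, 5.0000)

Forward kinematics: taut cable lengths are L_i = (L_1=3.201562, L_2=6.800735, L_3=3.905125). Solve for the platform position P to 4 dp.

expand ‖A_i−P‖²=L_i² and subtract eq 1 (q_i ≔ ‖A_i‖²−L_i²)
q_1 = 16.0000+0.0000−10.2500 = 5.7500
eq1−eq2 → [-8.0000  0.0000]·P = -12.0000
eq1−eq3 → [0.0000  -10.0000]·P = -20.0000
2×2 solve → P = (1.5000, 2.0000)

(1.5000, 2.0000)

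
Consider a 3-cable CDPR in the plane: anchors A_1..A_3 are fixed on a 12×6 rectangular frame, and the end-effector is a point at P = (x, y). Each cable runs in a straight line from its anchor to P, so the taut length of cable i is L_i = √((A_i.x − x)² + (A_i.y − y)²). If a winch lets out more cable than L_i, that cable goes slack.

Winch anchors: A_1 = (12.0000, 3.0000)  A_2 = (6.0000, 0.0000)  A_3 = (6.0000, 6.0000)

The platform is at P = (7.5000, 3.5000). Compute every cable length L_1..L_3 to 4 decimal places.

(4.5277, 3.8079, 2.9155)

cable 1: Δx=4.5000, Δy=-0.5000; L_1 = √(Δx²+Δy²) = 4.5277
cable 2: Δx=-1.5000, Δy=-3.5000; L_2 = √(Δx²+Δy²) = 3.8079
cable 3: Δx=-1.5000, Δy=2.5000; L_3 = √(Δx²+Δy²) = 2.9155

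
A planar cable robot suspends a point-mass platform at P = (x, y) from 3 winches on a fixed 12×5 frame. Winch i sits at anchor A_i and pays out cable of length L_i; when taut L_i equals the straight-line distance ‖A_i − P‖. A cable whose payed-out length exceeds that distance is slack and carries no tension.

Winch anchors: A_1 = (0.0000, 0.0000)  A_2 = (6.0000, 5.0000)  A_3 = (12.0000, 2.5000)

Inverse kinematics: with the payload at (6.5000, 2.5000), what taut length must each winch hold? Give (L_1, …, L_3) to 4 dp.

(6.9642, 2.5495, 5.5000)

L_1: Δ = A_1−P = (-6.5000, -2.5000) → ‖Δ‖ = √48.5000 = 6.9642
L_2: Δ = A_2−P = (-0.5000, 2.5000) → ‖Δ‖ = √6.5000 = 2.5495
L_3: Δ = A_3−P = (5.5000, 0.0000) → ‖Δ‖ = √30.2500 = 5.5000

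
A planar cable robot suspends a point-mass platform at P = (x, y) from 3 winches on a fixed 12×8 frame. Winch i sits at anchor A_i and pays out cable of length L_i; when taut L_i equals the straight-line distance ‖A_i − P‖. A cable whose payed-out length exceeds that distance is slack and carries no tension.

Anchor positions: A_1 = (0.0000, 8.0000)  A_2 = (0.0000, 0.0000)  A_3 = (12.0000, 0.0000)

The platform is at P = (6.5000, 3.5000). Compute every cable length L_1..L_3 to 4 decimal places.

(7.9057, 7.3824, 6.5192)

L_1: Δ = A_1−P = (-6.5000, 4.5000) → ‖Δ‖ = √62.5000 = 7.9057
L_2: Δ = A_2−P = (-6.5000, -3.5000) → ‖Δ‖ = √54.5000 = 7.3824
L_3: Δ = A_3−P = (5.5000, -3.5000) → ‖Δ‖ = √42.5000 = 6.5192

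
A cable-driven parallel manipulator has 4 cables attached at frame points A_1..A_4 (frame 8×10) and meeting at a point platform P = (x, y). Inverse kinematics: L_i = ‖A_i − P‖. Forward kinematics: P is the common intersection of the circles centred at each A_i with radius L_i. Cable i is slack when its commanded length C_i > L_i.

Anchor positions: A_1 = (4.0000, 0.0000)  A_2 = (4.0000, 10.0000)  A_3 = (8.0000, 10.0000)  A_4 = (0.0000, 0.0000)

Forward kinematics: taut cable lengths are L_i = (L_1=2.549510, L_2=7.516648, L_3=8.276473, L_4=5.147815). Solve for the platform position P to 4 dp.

(4.5000, 2.5000)

circle eqns → linear via eq_j − eq_1; set k_j = A_j·A_j − L_j²
k_1 = 16.0000+0.0000−6.5000 = 9.5000
0.0000·x − 20.0000·y = k_1−k_2 = -50.0000
-8.0000·x − 20.0000·y = k_1−k_3 = -86.0000
8.0000·x + 0.0000·y = k_1−k_4 = 36.0000
solve first two rows → x=4.5000, y=2.5000
check cable 4: ‖A_4−P‖² = 26.5000 ≈ L_4² = 26.5000 ✓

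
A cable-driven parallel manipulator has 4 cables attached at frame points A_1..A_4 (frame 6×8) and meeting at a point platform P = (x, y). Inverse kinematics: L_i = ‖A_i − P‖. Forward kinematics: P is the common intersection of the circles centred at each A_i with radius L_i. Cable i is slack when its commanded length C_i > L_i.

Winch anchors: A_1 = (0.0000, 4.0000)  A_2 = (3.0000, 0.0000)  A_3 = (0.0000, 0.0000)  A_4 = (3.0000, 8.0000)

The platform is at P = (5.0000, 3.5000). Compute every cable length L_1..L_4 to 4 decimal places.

cable 1: Δx=-5.0000, Δy=0.5000; L_1 = √(Δx²+Δy²) = 5.0249
cable 2: Δx=-2.0000, Δy=-3.5000; L_2 = √(Δx²+Δy²) = 4.0311
cable 3: Δx=-5.0000, Δy=-3.5000; L_3 = √(Δx²+Δy²) = 6.1033
cable 4: Δx=-2.0000, Δy=4.5000; L_4 = √(Δx²+Δy²) = 4.9244

(5.0249, 4.0311, 6.1033, 4.9244)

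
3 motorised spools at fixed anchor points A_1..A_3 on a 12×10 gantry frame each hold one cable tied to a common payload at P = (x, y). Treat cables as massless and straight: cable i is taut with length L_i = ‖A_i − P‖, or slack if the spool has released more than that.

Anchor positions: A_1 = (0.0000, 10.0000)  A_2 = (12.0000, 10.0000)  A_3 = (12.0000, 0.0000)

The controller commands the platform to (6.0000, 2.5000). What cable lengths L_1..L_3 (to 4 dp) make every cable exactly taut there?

(9.6047, 9.6047, 6.5000)

cable 1: Δx=-6.0000, Δy=7.5000; L_1 = √(Δx²+Δy²) = 9.6047
cable 2: Δx=6.0000, Δy=7.5000; L_2 = √(Δx²+Δy²) = 9.6047
cable 3: Δx=6.0000, Δy=-2.5000; L_3 = √(Δx²+Δy²) = 6.5000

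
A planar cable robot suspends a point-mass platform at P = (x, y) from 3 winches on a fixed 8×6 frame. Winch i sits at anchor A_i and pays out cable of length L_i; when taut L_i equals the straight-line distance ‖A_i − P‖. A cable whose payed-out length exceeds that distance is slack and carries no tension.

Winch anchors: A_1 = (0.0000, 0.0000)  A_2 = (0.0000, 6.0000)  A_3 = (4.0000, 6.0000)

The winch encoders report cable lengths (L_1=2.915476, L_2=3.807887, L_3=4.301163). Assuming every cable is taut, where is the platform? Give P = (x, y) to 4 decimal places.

(1.5000, 2.5000)

expand ‖A_i−P‖²=L_i² and subtract eq 1 (k_i ≔ ‖A_i‖²−L_i²)
k_1 = 0.0000+0.0000−8.5000 = -8.5000
eq1−eq2 → [0.0000  -12.0000]·P = -30.0000
eq1−eq3 → [-8.0000  -12.0000]·P = -42.0000
2×2 solve → P = (1.5000, 2.5000)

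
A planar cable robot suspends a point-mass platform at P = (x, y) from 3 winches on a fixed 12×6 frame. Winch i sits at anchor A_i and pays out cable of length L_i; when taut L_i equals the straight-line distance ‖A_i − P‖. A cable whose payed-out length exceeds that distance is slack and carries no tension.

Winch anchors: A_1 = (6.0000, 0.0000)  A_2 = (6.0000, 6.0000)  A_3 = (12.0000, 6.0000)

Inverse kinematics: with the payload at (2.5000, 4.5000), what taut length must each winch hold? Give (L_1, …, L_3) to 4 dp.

(5.7009, 3.8079, 9.6177)

L_1 = √((6.0000−2.5000)² + (0.0000−4.5000)²) = 5.7009
L_2 = √((6.0000−2.5000)² + (6.0000−4.5000)²) = 3.8079
L_3 = √((12.0000−2.5000)² + (6.0000−4.5000)²) = 9.6177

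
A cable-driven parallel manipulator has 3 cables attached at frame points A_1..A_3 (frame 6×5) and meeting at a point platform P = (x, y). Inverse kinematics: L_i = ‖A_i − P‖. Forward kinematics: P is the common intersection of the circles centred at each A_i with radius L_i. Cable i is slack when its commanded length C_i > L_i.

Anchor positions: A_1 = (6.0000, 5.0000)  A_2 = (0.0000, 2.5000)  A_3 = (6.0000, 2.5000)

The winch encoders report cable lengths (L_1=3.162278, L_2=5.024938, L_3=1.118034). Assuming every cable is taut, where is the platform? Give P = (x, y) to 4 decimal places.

(5.0000, 2.0000)

circle eqns → linear via eq_j − eq_1; set k_j = A_j·A_j − L_j²
k_1 = 36.0000+25.0000−10.0000 = 51.0000
12.0000·x + 5.0000·y = k_1−k_2 = 70.0000
0.0000·x + 5.0000·y = k_1−k_3 = 10.0000
solve first two rows → x=5.0000, y=2.0000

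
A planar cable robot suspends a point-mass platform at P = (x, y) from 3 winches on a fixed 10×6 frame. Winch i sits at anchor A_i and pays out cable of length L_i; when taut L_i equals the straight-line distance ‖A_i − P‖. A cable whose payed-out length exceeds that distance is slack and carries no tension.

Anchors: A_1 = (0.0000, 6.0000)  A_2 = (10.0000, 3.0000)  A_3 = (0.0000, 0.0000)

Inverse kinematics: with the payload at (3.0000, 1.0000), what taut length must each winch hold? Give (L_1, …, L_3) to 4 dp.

L_1: Δ = A_1−P = (-3.0000, 5.0000) → ‖Δ‖ = √34.0000 = 5.8310
L_2: Δ = A_2−P = (7.0000, 2.0000) → ‖Δ‖ = √53.0000 = 7.2801
L_3: Δ = A_3−P = (-3.0000, -1.0000) → ‖Δ‖ = √10.0000 = 3.1623

(5.8310, 7.2801, 3.1623)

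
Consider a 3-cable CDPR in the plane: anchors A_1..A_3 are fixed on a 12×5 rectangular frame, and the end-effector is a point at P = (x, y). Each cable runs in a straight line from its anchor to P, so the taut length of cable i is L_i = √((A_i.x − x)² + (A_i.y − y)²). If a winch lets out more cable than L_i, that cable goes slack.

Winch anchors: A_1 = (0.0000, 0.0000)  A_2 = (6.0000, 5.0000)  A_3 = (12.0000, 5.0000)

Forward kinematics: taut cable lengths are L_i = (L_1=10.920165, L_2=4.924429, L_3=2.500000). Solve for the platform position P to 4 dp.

each cable: (A_i−P)·(A_i−P) = L_i²; let c_i = ‖A_i‖²−L_i²
c_1 = 0.0000+0.0000−119.2500 = -119.2500
row 1: -12.0000x − 10.0000y = -156.0000  (c_2=36.7500)
row 2: -24.0000x − 10.0000y = -282.0000  (c_3=162.7500)
Cramer on rows 1–2 → x = 10.5000, y = 3.0000

(10.5000, 3.0000)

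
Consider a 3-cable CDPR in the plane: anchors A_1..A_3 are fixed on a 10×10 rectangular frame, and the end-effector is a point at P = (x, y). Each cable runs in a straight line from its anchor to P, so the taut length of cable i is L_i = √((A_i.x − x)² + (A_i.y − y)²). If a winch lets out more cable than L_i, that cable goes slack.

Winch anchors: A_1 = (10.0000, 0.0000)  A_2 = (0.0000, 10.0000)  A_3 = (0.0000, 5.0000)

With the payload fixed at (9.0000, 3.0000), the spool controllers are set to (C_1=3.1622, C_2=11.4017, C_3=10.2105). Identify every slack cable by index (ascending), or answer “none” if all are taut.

cable 1: √((1.0000)²+(-3.0000)²)=3.1623, C_1=3.1622: taut
cable 2: √((-9.0000)²+(7.0000)²)=11.4018, C_2=11.4017: taut
cable 3: √((-9.0000)²+(2.0000)²)=9.2195, C_3=10.2105: slack

3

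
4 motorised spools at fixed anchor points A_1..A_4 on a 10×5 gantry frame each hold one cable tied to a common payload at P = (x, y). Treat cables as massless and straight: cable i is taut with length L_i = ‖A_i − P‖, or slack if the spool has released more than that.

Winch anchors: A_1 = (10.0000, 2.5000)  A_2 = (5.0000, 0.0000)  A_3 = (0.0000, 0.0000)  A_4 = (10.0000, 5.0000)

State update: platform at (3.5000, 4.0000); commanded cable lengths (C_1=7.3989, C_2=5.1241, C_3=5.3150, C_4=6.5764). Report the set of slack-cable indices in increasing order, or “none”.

cable 1: L_1 = ‖A_1−P‖ = 6.6708;  C_1 = 7.3989 → slack
cable 2: L_2 = ‖A_2−P‖ = 4.2720;  C_2 = 5.1241 → slack
cable 3: L_3 = ‖A_3−P‖ = 5.3151;  C_3 = 5.3150 → taut
cable 4: L_4 = ‖A_4−P‖ = 6.5765;  C_4 = 6.5764 → taut

1, 2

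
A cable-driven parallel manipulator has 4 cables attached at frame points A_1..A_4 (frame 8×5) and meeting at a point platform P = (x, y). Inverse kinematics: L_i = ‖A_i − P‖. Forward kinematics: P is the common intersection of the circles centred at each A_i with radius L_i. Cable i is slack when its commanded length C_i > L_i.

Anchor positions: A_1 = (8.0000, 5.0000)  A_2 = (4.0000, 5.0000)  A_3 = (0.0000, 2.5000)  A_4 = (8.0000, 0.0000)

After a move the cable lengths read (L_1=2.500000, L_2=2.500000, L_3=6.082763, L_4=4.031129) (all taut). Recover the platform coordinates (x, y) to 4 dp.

(6.0000, 3.5000)

expand ‖A_i−P‖²=L_i² and subtract eq 1 (q_i ≔ ‖A_i‖²−L_i²)
q_1 = 64.0000+25.0000−6.2500 = 82.7500
eq1−eq2 → [8.0000  0.0000]·P = 48.0000
eq1−eq3 → [16.0000  5.0000]·P = 113.5000
eq1−eq4 → [0.0000  10.0000]·P = 35.0000
2×2 solve → P = (6.0000, 3.5000)
check cable 4: ‖A_4−P‖² = 16.2500 ≈ L_4² = 16.2500 ✓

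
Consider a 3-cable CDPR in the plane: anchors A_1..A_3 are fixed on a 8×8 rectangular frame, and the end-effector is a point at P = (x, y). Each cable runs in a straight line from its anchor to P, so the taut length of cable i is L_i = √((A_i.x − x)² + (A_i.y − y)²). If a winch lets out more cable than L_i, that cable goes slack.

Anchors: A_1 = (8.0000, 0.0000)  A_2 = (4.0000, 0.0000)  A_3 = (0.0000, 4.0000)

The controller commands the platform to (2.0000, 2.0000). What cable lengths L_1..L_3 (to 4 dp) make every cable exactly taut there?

cable 1: Δx=6.0000, Δy=-2.0000; L_1 = √(Δx²+Δy²) = 6.3246
cable 2: Δx=2.0000, Δy=-2.0000; L_2 = √(Δx²+Δy²) = 2.8284
cable 3: Δx=-2.0000, Δy=2.0000; L_3 = √(Δx²+Δy²) = 2.8284

(6.3246, 2.8284, 2.8284)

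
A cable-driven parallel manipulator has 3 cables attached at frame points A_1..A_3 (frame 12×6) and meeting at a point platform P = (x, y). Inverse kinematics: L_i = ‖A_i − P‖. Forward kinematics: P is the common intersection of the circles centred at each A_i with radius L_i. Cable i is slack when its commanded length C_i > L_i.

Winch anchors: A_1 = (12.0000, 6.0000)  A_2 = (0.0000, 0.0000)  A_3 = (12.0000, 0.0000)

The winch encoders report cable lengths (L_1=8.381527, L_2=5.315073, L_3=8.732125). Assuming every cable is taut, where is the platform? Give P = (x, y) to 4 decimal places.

expand ‖A_i−P‖²=L_i² and subtract eq 1 (c_i ≔ ‖A_i‖²−L_i²)
c_1 = 144.0000+36.0000−70.2500 = 109.7500
eq1−eq2 → [24.0000  12.0000]·P = 138.0000
eq1−eq3 → [0.0000  12.0000]·P = 42.0000
2×2 solve → P = (4.0000, 3.5000)

(4.0000, 3.5000)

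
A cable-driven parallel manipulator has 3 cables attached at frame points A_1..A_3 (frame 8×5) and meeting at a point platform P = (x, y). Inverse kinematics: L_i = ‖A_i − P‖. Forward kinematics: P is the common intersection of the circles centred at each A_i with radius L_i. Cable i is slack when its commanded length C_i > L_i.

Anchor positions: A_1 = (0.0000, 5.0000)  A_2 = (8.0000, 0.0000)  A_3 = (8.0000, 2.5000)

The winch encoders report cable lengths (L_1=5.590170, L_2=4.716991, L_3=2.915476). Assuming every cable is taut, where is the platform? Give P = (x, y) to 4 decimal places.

(5.5000, 4.0000)

circle eqns → linear via eq_j − eq_1; set c_j = A_j·A_j − L_j²
c_1 = 0.0000+25.0000−31.2500 = -6.2500
-16.0000·x + 10.0000·y = c_1−c_2 = -48.0000
-16.0000·x + 5.0000·y = c_1−c_3 = -68.0000
solve first two rows → x=5.5000, y=4.0000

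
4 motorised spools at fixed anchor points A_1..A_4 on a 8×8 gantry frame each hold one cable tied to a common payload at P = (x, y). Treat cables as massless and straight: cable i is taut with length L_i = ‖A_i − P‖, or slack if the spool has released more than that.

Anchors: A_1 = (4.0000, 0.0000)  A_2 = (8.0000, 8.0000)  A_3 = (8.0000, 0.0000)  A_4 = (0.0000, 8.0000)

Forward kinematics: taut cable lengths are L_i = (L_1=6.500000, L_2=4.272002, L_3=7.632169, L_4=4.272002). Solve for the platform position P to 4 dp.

(4.0000, 6.5000)

expand ‖A_i−P‖²=L_i² and subtract eq 1 (q_i ≔ ‖A_i‖²−L_i²)
q_1 = 16.0000+0.0000−42.2500 = -26.2500
eq1−eq2 → [-8.0000  -16.0000]·P = -136.0000
eq1−eq3 → [-8.0000  0.0000]·P = -32.0000
eq1−eq4 → [8.0000  -16.0000]·P = -72.0000
2×2 solve → P = (4.0000, 6.5000)
check cable 4: ‖A_4−P‖² = 18.2500 ≈ L_4² = 18.2500 ✓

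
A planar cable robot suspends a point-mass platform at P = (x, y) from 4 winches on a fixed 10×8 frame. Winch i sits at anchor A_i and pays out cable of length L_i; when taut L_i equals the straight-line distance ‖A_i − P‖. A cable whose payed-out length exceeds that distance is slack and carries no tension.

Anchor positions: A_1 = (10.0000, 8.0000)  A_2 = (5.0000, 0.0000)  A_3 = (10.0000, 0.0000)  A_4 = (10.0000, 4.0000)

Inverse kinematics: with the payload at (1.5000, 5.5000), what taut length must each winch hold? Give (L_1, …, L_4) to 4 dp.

(8.8600, 6.5192, 10.1242, 8.6313)

cable 1: Δx=8.5000, Δy=2.5000; L_1 = √(Δx²+Δy²) = 8.8600
cable 2: Δx=3.5000, Δy=-5.5000; L_2 = √(Δx²+Δy²) = 6.5192
cable 3: Δx=8.5000, Δy=-5.5000; L_3 = √(Δx²+Δy²) = 10.1242
cable 4: Δx=8.5000, Δy=-1.5000; L_4 = √(Δx²+Δy²) = 8.6313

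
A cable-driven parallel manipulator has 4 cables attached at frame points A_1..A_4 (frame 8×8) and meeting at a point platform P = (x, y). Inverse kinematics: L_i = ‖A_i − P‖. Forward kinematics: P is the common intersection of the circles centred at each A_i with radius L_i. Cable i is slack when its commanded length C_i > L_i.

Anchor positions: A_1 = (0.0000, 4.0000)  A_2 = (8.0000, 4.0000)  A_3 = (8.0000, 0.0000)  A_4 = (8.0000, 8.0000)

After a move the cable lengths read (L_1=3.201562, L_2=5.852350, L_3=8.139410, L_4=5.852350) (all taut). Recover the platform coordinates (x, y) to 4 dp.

expand ‖A_i−P‖²=L_i² and subtract eq 1 (q_i ≔ ‖A_i‖²−L_i²)
q_1 = 0.0000+16.0000−10.2500 = 5.7500
eq1−eq2 → [-16.0000  0.0000]·P = -40.0000
eq1−eq3 → [-16.0000  8.0000]·P = 8.0000
eq1−eq4 → [-16.0000  -8.0000]·P = -88.0000
2×2 solve → P = (2.5000, 6.0000)
check cable 4: ‖A_4−P‖² = 34.2500 ≈ L_4² = 34.2500 ✓

(2.5000, 6.0000)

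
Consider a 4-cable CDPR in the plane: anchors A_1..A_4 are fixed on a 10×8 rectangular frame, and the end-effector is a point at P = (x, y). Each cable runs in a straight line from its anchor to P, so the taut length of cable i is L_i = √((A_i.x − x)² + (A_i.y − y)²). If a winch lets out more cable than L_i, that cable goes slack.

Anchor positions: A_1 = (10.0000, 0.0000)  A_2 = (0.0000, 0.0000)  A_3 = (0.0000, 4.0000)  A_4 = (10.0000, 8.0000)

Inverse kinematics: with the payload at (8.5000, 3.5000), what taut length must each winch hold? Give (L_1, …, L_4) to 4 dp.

L_1 = √((10.0000−8.5000)² + (0.0000−3.5000)²) = 3.8079
L_2 = √((0.0000−8.5000)² + (0.0000−3.5000)²) = 9.1924
L_3 = √((0.0000−8.5000)² + (4.0000−3.5000)²) = 8.5147
L_4 = √((10.0000−8.5000)² + (8.0000−3.5000)²) = 4.7434

(3.8079, 9.1924, 8.5147, 4.7434)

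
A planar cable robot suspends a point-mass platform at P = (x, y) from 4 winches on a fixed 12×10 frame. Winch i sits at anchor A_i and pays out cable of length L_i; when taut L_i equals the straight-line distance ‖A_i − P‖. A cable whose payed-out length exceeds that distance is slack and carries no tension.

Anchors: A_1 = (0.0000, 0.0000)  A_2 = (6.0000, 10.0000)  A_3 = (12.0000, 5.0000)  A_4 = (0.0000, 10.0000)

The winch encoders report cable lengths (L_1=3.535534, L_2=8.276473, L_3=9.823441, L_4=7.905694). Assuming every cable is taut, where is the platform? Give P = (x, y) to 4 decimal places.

(2.5000, 2.5000)

expand ‖A_i−P‖²=L_i² and subtract eq 1 (k_i ≔ ‖A_i‖²−L_i²)
k_1 = 0.0000+0.0000−12.5000 = -12.5000
eq1−eq2 → [-12.0000  -20.0000]·P = -80.0000
eq1−eq3 → [-24.0000  -10.0000]·P = -85.0000
eq1−eq4 → [0.0000  -20.0000]·P = -50.0000
2×2 solve → P = (2.5000, 2.5000)
check cable 4: ‖A_4−P‖² = 62.5000 ≈ L_4² = 62.5000 ✓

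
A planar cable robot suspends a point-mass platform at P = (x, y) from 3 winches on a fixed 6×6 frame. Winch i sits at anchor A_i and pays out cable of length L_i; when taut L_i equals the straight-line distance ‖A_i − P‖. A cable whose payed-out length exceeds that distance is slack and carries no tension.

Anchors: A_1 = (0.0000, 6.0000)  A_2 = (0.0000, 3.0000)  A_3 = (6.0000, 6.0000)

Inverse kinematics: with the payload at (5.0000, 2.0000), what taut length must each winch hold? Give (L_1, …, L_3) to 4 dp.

(6.4031, 5.0990, 4.1231)

cable 1: Δx=-5.0000, Δy=4.0000; L_1 = √(Δx²+Δy²) = 6.4031
cable 2: Δx=-5.0000, Δy=1.0000; L_2 = √(Δx²+Δy²) = 5.0990
cable 3: Δx=1.0000, Δy=4.0000; L_3 = √(Δx²+Δy²) = 4.1231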